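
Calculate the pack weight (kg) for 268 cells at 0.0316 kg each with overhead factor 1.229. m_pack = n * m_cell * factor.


Cell mass sum = 268 * 0.0316 = 8.4688 kg
With overhead 1.229: m_pack = 8.4688 * 1.229 = 10.41 kg

10.41 kg


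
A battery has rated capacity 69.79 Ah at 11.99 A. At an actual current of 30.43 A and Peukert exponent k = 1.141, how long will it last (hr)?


t_rated = C / I_rated = 69.79 / 11.99 = 5.8207 hr
(I_rated/I)^k = (0.39402)^1.141 = 0.34553
t = t_rated * (I_rated/I)^k = 5.8207 * 0.34553 = 2.011 hr

2.011 hr


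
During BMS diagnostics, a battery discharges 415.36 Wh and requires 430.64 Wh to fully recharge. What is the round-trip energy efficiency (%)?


eta_e = E_dis / E_chg * 100 = 415.36 / 430.64 * 100 = 96.45%

96.45%


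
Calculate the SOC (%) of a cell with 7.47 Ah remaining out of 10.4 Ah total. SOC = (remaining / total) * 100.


SOC% = 7.47 / 10.4 * 100 = 71.83%

71.83%


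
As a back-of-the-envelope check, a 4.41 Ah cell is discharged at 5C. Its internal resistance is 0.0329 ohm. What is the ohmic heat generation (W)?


Step 1: I = C_rate * capacity = 5 * 4.41 = 22.05 A
Step 2: Q = I^2 * R = 22.05^2 * 0.0329 = 486.2 * 0.0329 = 16.00 W

16.00 W


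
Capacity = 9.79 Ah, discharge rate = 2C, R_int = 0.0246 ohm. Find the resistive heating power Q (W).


Step 1: I = C_rate * capacity = 2 * 9.79 = 19.58 A
Step 2: Q = I^2 * R = 19.58^2 * 0.0246 = 383.38 * 0.0246 = 9.431 W

9.431 W


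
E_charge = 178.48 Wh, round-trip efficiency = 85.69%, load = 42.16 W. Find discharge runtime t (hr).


Step 1: E_discharge = eta/100 * E_charge = 85.69/100 * 178.48 = 152.94 Wh
Step 2: t = E_discharge / P = 152.94 / 42.16 = 3.628 hr

3.628 hr


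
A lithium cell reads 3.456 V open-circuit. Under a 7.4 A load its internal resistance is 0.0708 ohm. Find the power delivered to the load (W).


Step 1: V_terminal = OCV - I*R = 3.456 - 7.4 * 0.0708 = 2.9321 V
Step 2: P_out = V_terminal * I = 2.9321 * 7.4 = 21.70 W

21.70 W


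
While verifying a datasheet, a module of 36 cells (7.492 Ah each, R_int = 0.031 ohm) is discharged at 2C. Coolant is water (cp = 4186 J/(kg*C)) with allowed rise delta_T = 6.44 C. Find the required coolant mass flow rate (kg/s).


Step 1: I = 2 * 7.492 = 14.984 A
Step 2: Q_cell = I^2 * R = 14.984^2 * 0.031 = 6.9601 W
Step 3: Q_total = 36 * 6.9601 = 250.56 W
Step 4: m_dot = Q_total / (cp * dT) = 250.56 / (4186 * 6.44) = 0.009295 kg/s

0.009295 kg/s


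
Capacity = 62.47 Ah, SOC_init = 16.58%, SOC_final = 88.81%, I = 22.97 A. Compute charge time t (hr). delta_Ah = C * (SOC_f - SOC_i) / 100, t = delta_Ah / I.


delta_Ah = 62.47 * (88.81 - 16.58) / 100 = 45.122 Ah
t = delta_Ah / I = 45.122 / 22.97 = 1.964 hr

1.964 hr


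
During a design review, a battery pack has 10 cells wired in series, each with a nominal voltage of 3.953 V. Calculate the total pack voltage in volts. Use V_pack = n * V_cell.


Series voltages add: 10 * 3.953 V = 39.53 V

39.53 V


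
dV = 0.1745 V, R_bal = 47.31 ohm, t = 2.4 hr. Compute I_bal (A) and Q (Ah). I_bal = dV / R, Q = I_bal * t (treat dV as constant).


I_bal = dV / R = 0.1745 / 47.31 = 0.0036884 A
Q = I_bal * t = 0.0036884 * 2.4 = 0.008852 Ah

I=0.0036884 A, Q=0.008852 Ah


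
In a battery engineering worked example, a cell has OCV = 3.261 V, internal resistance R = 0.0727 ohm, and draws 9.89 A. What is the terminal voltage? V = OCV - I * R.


IR drop = 9.89 * 0.0727 = 0.719 V
V = 3.261 - 0.719 = 2.542 V

2.542 V


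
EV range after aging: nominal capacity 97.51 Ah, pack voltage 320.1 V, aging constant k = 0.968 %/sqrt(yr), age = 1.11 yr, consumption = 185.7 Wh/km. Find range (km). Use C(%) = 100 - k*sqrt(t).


Step 1: capacity retention = 100 - 0.968 * sqrt(1.11) = 100 - 0.968 * 1.0536 = 98.98%
Step 2: C_now = 97.51 * 98.98/100 = 96.515 Ah
Step 3: E_pack = V * C_now = 320.1 * 96.515 = 30894 Wh
Step 4: range = E_pack / consumption = 30894 / 185.7 = 166.4 km

166.4 km


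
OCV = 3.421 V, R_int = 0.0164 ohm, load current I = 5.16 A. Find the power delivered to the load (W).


Step 1: V_terminal = OCV - I*R = 3.421 - 5.16 * 0.0164 = 3.3364 V
Step 2: P_out = V_terminal * I = 3.3364 * 5.16 = 17.22 W

17.22 W


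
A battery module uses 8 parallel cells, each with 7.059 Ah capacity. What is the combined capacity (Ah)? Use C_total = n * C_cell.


C_total = 8 * 7.059 = 56.472 Ah

56.472 Ah


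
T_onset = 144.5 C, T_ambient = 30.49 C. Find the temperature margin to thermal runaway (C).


margin = T_onset - T_ambient = 144.5 - 30.49 = 114.01 C

114.01 C


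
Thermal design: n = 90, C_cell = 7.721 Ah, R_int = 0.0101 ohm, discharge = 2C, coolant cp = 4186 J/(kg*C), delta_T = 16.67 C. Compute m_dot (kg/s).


Step 1: I = 2 * 7.721 = 15.442 A
Step 2: Q_cell = I^2 * R = 15.442^2 * 0.0101 = 2.4084 W
Step 3: Q_total = 90 * 2.4084 = 216.76 W
Step 4: m_dot = Q_total / (cp * dT) = 216.76 / (4186 * 16.67) = 0.003106 kg/s

0.003106 kg/s


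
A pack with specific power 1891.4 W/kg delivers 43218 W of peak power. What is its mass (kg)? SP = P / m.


m = P / SP = 43218 / 1891.4 = 22.85 kg

22.85 kg


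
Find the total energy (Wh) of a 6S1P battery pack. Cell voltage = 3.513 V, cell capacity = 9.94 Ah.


E = Ns * Vcell * Np * Ccell = 6 * 3.513 * 1 * 9.94 = 209.5 Wh

209.5 Wh


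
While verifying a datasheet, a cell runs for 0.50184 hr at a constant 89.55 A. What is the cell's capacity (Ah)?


C = I * t = 89.55 * 0.50184 = 44.94 Ah

44.94 Ah


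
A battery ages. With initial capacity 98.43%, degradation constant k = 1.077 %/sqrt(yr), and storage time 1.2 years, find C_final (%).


sqrt(t) = sqrt(1.2) = 1.0954
C_final = 98.43 - 1.077 * 1.0954 = 97.25%

97.25%


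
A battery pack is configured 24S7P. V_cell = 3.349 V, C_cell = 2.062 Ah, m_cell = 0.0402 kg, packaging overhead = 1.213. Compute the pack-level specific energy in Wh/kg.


Step 1: V_pack = 24 * 3.349 = 80.376 V
Step 2: C_pack = 7 * 2.062 = 14.434 Ah
Step 3: E_pack = V_pack * C_pack = 80.376 * 14.434 = 1160.1 Wh
Step 4: m_pack = 24 * 7 * 0.0402 * 1.213 = 8.1921 kg
Step 5: ED = E_pack / m_pack = 1160.1 / 8.1921 = 141.6 Wh/kg

141.6 Wh/kg


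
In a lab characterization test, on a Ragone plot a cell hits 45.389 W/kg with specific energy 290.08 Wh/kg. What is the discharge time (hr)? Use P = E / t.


t = E / P = 290.08 / 45.389 = 6.391 hr

6.391 hr


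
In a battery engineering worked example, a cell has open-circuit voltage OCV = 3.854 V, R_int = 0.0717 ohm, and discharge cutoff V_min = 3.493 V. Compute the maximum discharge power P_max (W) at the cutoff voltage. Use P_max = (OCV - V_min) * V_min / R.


dV = OCV - V_min = 0.361 V (so I_max = dV / R)
P_max = dV * V_min / R = 0.361 * 3.493 / 0.0717 = 17.59 W

17.59 W


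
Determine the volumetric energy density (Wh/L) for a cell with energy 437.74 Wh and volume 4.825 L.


Volumetric ED = 437.74 Wh / 4.825 L = 90.72 Wh/L

90.72 Wh/L


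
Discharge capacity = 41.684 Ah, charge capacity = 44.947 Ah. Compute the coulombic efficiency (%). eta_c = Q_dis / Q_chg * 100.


Coulombic efficiency = 41.684/44.947 * 100% = 92.74%

92.74%


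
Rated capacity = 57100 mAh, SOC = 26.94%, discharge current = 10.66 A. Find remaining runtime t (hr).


Convert: C_total = 57100 mAh = 57.1 Ah
Step 1: remaining = SOC/100 * C_total = 26.94/100 * 57.1 = 15.383 Ah
Step 2: t = remaining / I = 15.383 / 10.66 = 1.443 hr

1.443 hr


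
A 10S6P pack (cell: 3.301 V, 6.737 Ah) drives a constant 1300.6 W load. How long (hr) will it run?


Step 1: E_pack = Ns * V_cell * Np * C_cell = 10 * 3.301 * 6 * 6.737 = 1334.3 Wh
Step 2: t = E_pack / P = 1334.3 / 1300.6 = 1.026 hr

1.026 hr


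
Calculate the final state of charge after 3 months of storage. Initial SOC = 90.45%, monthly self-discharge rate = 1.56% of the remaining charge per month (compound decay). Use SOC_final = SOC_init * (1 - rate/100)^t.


Monthly retention factor = 1 - 1.56/100 = 0.9844
Over 3 months: factor^3 = 0.95393
SOC_final = 90.45 * 0.95393 = 86.28%

86.28%


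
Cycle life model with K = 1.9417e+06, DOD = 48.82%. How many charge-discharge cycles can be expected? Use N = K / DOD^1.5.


Step 1: DOD^1.5 = 48.82^1.5 = 341.11
Step 2: N = 1.9417e+06 / 341.11 = 5692 cycles

5692 cycles


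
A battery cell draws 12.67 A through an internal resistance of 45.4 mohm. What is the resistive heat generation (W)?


Convert: R = 45.4 mohm = 0.0454 ohm
Q = I^2 * R = 12.67^2 * 0.0454 = 7.288 W

7.288 W


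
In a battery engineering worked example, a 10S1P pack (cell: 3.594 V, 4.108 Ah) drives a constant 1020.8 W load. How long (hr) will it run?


Step 1: E_pack = Ns * V_cell * Np * C_cell = 10 * 3.594 * 1 * 4.108 = 147.64 Wh
Step 2: t = E_pack / P = 147.64 / 1020.8 = 0.1446 hr

0.1446 hr


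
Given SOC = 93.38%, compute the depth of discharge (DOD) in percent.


Complement of SOC: DOD = 100% - 93.38% = 6.62%

6.62%


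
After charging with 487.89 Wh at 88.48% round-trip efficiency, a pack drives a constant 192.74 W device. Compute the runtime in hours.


Step 1: E_discharge = eta/100 * E_charge = 88.48/100 * 487.89 = 431.69 Wh
Step 2: t = E_discharge / P = 431.69 / 192.74 = 2.240 hr

2.240 hr


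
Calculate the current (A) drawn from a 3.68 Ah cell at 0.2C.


At 0.2C: I = 0.2 * 3.68 Ah = 0.736 A

0.736 A


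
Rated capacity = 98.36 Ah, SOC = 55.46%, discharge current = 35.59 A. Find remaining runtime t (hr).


Step 1: remaining = SOC/100 * C_total = 55.46/100 * 98.36 = 54.55 Ah
Step 2: t = remaining / I = 54.55 / 35.59 = 1.533 hr

1.533 hr


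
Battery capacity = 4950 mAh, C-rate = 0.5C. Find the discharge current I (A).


Convert: capacity = 4950 mAh = 4.95 Ah
I = C_rate * capacity = 0.5 * 4.95 = 2.475 A

2.475 A


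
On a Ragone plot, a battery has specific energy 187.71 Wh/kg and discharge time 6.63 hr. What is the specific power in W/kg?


P_specific = E / t = 187.71 / 6.63 = 28.31 W/kg

28.31 W/kg


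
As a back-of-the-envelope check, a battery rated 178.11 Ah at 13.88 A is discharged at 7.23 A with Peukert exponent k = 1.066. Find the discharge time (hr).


Step 1: t_rated = C / I_rated = 178.11 / 13.88 = 12.832 hr
Step 2: ratio = 13.88 / 7.23 = 1.9198
Step 3: ratio^k = 1.9198^1.066 = 2.0042
Step 4: t = t_rated * ratio^k = 12.832 * 2.0042 = 25.72 hr

25.72 hr


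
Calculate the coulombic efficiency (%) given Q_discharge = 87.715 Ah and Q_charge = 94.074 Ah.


Coulombic efficiency = 87.715/94.074 * 100% = 93.24%

93.24%


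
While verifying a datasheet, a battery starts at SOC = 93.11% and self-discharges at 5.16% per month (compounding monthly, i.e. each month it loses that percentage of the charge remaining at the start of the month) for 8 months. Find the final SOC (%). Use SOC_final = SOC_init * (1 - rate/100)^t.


Monthly retention factor = 1 - 5.16/100 = 0.9484
Over 8 months: factor^8 = 0.65453
SOC_final = 93.11 * 0.65453 = 60.94%

60.94%


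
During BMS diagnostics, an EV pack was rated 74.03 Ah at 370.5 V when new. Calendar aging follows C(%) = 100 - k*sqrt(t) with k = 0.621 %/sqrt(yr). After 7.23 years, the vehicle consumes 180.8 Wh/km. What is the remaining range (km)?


Step 1: capacity retention = 100 - 0.621 * sqrt(7.23) = 100 - 0.621 * 2.6889 = 98.33%
Step 2: C_now = 74.03 * 98.33/100 = 72.794 Ah
Step 3: E_pack = V * C_now = 370.5 * 72.794 = 26970 Wh
Step 4: range = E_pack / consumption = 26970 / 180.8 = 149.2 km

149.2 km


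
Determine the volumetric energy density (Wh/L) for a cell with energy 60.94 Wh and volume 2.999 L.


ED = E / V = 60.94 / 2.999 = 20.32 Wh/L

20.32 Wh/L


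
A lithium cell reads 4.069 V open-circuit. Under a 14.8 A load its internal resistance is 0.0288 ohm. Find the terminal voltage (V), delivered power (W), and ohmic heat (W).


Step 1: V_terminal = OCV - I*R = 4.069 - 14.8 * 0.0288 = 3.6428 V
Step 2: P_out = V_terminal * I = 3.6428 * 14.8 = 53.91 W
Step 3: Q = I^2 * R = 14.8^2 * 0.0288 = 6.308 W

V=3.6428 V, P=53.91 W, Q=6.308 W


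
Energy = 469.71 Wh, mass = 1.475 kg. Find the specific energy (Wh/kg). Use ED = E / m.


ED = E / m = 469.71 / 1.475 = 318.4 Wh/kg

318.4 Wh/kg


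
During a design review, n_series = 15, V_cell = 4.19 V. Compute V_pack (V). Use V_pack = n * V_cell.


Series voltages add: 15 * 4.19 V = 62.85 V

62.85 V


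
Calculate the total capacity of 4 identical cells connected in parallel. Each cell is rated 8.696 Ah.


C_total = 4 * 8.696 = 34.784 Ah

34.784 Ah


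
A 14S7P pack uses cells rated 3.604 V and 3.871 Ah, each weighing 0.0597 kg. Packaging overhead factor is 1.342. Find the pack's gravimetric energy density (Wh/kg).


Step 1: V_pack = 14 * 3.604 = 50.456 V
Step 2: C_pack = 7 * 3.871 = 27.097 Ah
Step 3: E_pack = V_pack * C_pack = 50.456 * 27.097 = 1367.2 Wh
Step 4: m_pack = 14 * 7 * 0.0597 * 1.342 = 7.8515 kg
Step 5: ED = E_pack / m_pack = 1367.2 / 7.8515 = 174.1 Wh/kg

174.1 Wh/kg


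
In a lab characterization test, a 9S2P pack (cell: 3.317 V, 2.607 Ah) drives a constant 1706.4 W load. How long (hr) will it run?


Step 1: E_pack = Ns * V_cell * Np * C_cell = 9 * 3.317 * 2 * 2.607 = 155.65 Wh
Step 2: t = E_pack / P = 155.65 / 1706.4 = 0.09122 hr

0.09122 hr


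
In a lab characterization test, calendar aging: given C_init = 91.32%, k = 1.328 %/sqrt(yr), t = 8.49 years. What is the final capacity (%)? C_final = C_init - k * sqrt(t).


sqrt(t) = sqrt(8.49) = 2.9138
C_final = 91.32 - 1.328 * 2.9138 = 87.45%

87.45%


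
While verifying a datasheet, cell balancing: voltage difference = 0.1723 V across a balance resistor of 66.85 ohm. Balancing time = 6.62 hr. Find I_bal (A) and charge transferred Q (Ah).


I_bal = dV / R = 0.1723 / 66.85 = 0.0025774 A
Q = I_bal * t = 0.0025774 * 6.62 = 0.01706 Ah

I=0.0025774 A, Q=0.01706 Ah


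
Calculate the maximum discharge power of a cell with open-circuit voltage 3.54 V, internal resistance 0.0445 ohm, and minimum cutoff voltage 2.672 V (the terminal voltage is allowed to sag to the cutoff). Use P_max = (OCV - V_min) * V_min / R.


dV = OCV - V_min = 0.868 V (so I_max = dV / R)
P_max = dV * V_min / R = 0.868 * 2.672 / 0.0445 = 52.12 W

52.12 W


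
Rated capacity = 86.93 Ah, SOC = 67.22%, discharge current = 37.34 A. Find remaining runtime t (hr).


Step 1: remaining = SOC/100 * C_total = 67.22/100 * 86.93 = 58.434 Ah
Step 2: t = remaining / I = 58.434 / 37.34 = 1.565 hr

1.565 hr


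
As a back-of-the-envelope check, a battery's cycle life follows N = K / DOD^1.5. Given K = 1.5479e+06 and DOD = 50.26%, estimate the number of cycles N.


Step 1: DOD^1.5 = 50.26^1.5 = 356.31
Step 2: N = 1.5479e+06 / 356.31 = 4344 cycles

4344 cycles


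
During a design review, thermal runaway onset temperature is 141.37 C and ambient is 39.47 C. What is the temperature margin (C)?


Safety margin = 141.37 C - 39.47 C = 101.9 C

101.9 C


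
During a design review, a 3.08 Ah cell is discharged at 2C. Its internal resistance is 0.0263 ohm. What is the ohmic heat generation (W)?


Step 1: I = C_rate * capacity = 2 * 3.08 = 6.16 A
Step 2: Q = I^2 * R = 6.16^2 * 0.0263 = 37.946 * 0.0263 = 0.9980 W

0.9980 W


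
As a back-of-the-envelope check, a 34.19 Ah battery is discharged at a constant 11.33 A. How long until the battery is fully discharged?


Runtime = 34.19 Ah / 11.33 A = 3.018 hr

3.018 hr


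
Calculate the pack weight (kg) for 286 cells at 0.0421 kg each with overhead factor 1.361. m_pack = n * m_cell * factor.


m_pack = n * m_cell * overhead = 286 * 0.0421 * 1.361 = 16.39 kg

16.39 kg


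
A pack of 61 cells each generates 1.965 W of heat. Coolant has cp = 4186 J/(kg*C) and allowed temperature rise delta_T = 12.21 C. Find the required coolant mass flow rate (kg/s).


Step 1: Total heat Q = 61 * 1.965 W = 119.87 W
Step 2: denom = cp * dT = 4186 * 12.21 = 51111
Step 3: m_dot = 119.87 / 51111 = 0.002345 kg/s

0.002345 kg/s


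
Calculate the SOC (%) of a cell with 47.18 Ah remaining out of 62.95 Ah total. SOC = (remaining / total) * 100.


SOC = (remaining / total) * 100 = (47.18 / 62.95) * 100 = 74.95%

74.95%


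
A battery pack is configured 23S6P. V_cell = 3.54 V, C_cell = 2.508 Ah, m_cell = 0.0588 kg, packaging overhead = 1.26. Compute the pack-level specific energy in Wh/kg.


Step 1: V_pack = 23 * 3.54 = 81.42 V
Step 2: C_pack = 6 * 2.508 = 15.048 Ah
Step 3: E_pack = V_pack * C_pack = 81.42 * 15.048 = 1225.2 Wh
Step 4: m_pack = 23 * 6 * 0.0588 * 1.26 = 10.224 kg
Step 5: ED = E_pack / m_pack = 1225.2 / 10.224 = 119.8 Wh/kg

119.8 Wh/kg


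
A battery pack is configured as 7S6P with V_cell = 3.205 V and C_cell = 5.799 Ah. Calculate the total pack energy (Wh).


E = Ns * Vcell * Np * Ccell = 7 * 3.205 * 6 * 5.799 = 780.6 Wh

780.6 Wh


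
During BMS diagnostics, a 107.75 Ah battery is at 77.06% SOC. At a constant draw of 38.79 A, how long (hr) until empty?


Step 1: remaining = SOC/100 * C_total = 77.06/100 * 107.75 = 83.032 Ah
Step 2: t = remaining / I = 83.032 / 38.79 = 2.141 hr

2.141 hr


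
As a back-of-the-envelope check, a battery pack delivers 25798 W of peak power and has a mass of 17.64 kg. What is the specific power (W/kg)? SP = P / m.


SP = P / m = 25798 / 17.64 = 1462 W/kg

1462 W/kg


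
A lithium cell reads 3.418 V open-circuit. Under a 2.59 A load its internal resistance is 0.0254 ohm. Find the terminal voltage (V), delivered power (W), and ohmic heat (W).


Step 1: V_terminal = OCV - I*R = 3.418 - 2.59 * 0.0254 = 3.3522 V
Step 2: P_out = V_terminal * I = 3.3522 * 2.59 = 8.682 W
Step 3: Q = I^2 * R = 2.59^2 * 0.0254 = 0.1704 W

V=3.3522 V, P=8.682 W, Q=0.1704 W


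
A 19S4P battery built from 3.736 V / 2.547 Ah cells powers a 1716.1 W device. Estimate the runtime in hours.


Step 1: E_pack = Ns * V_cell * Np * C_cell = 19 * 3.736 * 4 * 2.547 = 723.18 Wh
Step 2: t = E_pack / P = 723.18 / 1716.1 = 0.4214 hr

0.4214 hr


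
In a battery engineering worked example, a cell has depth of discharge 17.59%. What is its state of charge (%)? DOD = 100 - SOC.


SOC = 100 - DOD = 100 - 17.59 = 82.41%

82.41%


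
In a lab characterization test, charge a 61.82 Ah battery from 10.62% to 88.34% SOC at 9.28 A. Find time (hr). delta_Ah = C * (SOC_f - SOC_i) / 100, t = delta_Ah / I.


delta_Ah = 61.82 * (88.34 - 10.62) / 100 = 48.047 Ah
t = delta_Ah / I = 48.047 / 9.28 = 5.177 hr

5.177 hr


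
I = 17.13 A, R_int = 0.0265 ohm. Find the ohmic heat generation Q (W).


Q = I^2 * R = 17.13^2 * 0.0265 = 7.776 W

7.776 W


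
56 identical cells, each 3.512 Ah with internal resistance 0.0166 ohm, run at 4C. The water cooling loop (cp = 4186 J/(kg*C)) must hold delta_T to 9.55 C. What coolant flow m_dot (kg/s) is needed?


Step 1: I = 4 * 3.512 = 14.048 A
Step 2: Q_cell = I^2 * R = 14.048^2 * 0.0166 = 3.2759 W
Step 3: Q_total = 56 * 3.2759 = 183.45 W
Step 4: m_dot = Q_total / (cp * dT) = 183.45 / (4186 * 9.55) = 0.004589 kg/s

0.004589 kg/s


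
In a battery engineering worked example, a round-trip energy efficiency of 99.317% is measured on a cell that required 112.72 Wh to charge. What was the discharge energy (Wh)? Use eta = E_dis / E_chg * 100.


E_dis = eta/100 * E_chg = 99.317/100 * 112.72 = 112.0 Wh

112.0 Wh


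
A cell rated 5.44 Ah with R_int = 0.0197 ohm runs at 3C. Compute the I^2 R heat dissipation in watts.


Step 1: I = C_rate * capacity = 3 * 5.44 = 16.32 A
Step 2: Q = I^2 * R = 16.32^2 * 0.0197 = 266.34 * 0.0197 = 5.247 W

5.247 W


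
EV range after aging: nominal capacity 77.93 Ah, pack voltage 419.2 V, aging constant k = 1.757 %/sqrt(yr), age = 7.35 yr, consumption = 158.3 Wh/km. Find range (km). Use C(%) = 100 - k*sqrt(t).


Step 1: capacity retention = 100 - 1.757 * sqrt(7.35) = 100 - 1.757 * 2.7111 = 95.237%
Step 2: C_now = 77.93 * 95.237/100 = 74.218 Ah
Step 3: E_pack = V * C_now = 419.2 * 74.218 = 31112 Wh
Step 4: range = E_pack / consumption = 31112 / 158.3 = 196.5 km

196.5 km


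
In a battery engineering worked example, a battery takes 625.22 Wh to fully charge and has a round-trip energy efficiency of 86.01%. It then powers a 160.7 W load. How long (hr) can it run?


Step 1: E_discharge = eta/100 * E_charge = 86.01/100 * 625.22 = 537.75 Wh
Step 2: t = E_discharge / P = 537.75 / 160.7 = 3.346 hr

3.346 hr


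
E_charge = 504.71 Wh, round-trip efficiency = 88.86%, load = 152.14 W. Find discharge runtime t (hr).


Step 1: E_discharge = eta/100 * E_charge = 88.86/100 * 504.71 = 448.49 Wh
Step 2: t = E_discharge / P = 448.49 / 152.14 = 2.948 hr

2.948 hr


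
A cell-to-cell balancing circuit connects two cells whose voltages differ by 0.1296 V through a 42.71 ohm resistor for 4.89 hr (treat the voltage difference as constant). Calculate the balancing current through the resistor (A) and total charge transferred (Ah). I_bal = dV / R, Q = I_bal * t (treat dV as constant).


I_bal = dV / R = 0.1296 / 42.71 = 0.0030344 A
Q = I_bal * t = 0.0030344 * 4.89 = 0.01484 Ah

I=0.0030344 A, Q=0.01484 Ah


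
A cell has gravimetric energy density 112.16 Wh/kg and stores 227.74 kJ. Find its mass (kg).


Convert: E = 227.74 kJ = 63.261 Wh
m = E / ED = 63.261 / 112.16 = 0.5640 kg

0.5640 kg


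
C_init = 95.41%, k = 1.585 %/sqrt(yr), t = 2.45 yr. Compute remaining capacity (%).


sqrt(t) = sqrt(2.45) = 1.5652
C_final = 95.41 - 1.585 * 1.5652 = 92.93%

92.93%


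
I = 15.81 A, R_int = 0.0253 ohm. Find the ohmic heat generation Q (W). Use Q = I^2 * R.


I^2 = 249.96
Q = 249.96 * 0.0253 = 6.324 W

6.324 W


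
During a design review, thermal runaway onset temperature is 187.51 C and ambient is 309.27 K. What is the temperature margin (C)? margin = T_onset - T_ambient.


Convert: T_ambient = 309.27 K = 36.12 C
margin = 187.51 - 36.12 = 151.39 C

151.39 C


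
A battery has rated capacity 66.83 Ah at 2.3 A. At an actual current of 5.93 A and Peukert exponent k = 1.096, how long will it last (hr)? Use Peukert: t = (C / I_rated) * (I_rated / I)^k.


Step 1: t_rated = C / I_rated = 66.83 / 2.3 = 29.057 hr
Step 2: ratio = 2.3 / 5.93 = 0.38786
Step 3: ratio^k = 0.38786^1.096 = 0.35415
Step 4: t = t_rated * ratio^k = 29.057 * 0.35415 = 10.29 hr

10.29 hr


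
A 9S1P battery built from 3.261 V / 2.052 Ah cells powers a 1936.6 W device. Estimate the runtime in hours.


Step 1: E_pack = Ns * V_cell * Np * C_cell = 9 * 3.261 * 1 * 2.052 = 60.224 Wh
Step 2: t = E_pack / P = 60.224 / 1936.6 = 0.03110 hr

0.03110 hr


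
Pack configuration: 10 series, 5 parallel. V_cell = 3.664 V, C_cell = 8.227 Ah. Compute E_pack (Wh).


E = Ns * Vcell * Np * Ccell = 10 * 3.664 * 5 * 8.227 = 1507 Wh

1507 Wh


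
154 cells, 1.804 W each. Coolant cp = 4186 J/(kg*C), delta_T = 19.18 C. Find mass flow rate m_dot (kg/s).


Step 1: Total heat Q = 154 * 1.804 W = 277.82 W
Step 2: denom = cp * dT = 4186 * 19.18 = 80287
Step 3: m_dot = 277.82 / 80287 = 0.003460 kg/s

0.003460 kg/s


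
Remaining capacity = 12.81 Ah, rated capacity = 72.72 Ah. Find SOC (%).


SOC = (remaining / total) * 100 = (12.81 / 72.72) * 100 = 17.62%

17.62%


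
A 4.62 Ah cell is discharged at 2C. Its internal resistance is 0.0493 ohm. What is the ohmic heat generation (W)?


Step 1: I = C_rate * capacity = 2 * 4.62 = 9.24 A
Step 2: Q = I^2 * R = 9.24^2 * 0.0493 = 85.378 * 0.0493 = 4.209 W

4.209 W


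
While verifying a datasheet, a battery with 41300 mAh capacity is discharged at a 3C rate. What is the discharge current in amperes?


Convert: capacity = 41300 mAh = 41.3 Ah
At 3C: I = 3 * 41.3 Ah = 123.9 A

123.9 A


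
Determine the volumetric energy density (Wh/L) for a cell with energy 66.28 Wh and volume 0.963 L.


ED = E / V = 66.28 / 0.963 = 68.83 Wh/L

68.83 Wh/L


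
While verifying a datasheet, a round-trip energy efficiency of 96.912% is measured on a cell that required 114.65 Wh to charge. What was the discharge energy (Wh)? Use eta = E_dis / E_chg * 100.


E_dis = eta/100 * E_chg = 96.912/100 * 114.65 = 111.1 Wh

111.1 Wh


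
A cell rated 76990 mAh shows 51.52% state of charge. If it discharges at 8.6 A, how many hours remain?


Convert: C_total = 76990 mAh = 76.99 Ah
Step 1: remaining = SOC/100 * C_total = 51.52/100 * 76.99 = 39.665 Ah
Step 2: t = remaining / I = 39.665 / 8.6 = 4.612 hr

4.612 hr


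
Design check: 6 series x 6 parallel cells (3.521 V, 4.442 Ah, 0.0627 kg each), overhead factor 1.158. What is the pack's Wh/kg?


Step 1: V_pack = 6 * 3.521 = 21.126 V
Step 2: C_pack = 6 * 4.442 = 26.652 Ah
Step 3: E_pack = V_pack * C_pack = 21.126 * 26.652 = 563.05 Wh
Step 4: m_pack = 6 * 6 * 0.0627 * 1.158 = 2.6138 kg
Step 5: ED = E_pack / m_pack = 563.05 / 2.6138 = 215.4 Wh/kg

215.4 Wh/kg


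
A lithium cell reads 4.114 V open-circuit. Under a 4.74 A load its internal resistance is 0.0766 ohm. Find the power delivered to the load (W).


Step 1: V_terminal = OCV - I*R = 4.114 - 4.74 * 0.0766 = 3.7509 V
Step 2: P_out = V_terminal * I = 3.7509 * 4.74 = 17.78 W

17.78 W


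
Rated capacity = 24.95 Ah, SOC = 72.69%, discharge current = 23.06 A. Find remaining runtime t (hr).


Step 1: remaining = SOC/100 * C_total = 72.69/100 * 24.95 = 18.136 Ah
Step 2: t = remaining / I = 18.136 / 23.06 = 0.7865 hr

0.7865 hr


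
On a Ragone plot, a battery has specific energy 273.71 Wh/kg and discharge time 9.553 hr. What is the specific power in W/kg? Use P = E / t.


P_specific = E / t = 273.71 / 9.553 = 28.65 W/kg

28.65 W/kg


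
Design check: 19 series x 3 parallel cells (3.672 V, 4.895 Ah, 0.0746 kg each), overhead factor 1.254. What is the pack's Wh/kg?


Step 1: V_pack = 19 * 3.672 = 69.768 V
Step 2: C_pack = 3 * 4.895 = 14.685 Ah
Step 3: E_pack = V_pack * C_pack = 69.768 * 14.685 = 1024.5 Wh
Step 4: m_pack = 19 * 3 * 0.0746 * 1.254 = 5.3323 kg
Step 5: ED = E_pack / m_pack = 1024.5 / 5.3323 = 192.1 Wh/kg

192.1 Wh/kg


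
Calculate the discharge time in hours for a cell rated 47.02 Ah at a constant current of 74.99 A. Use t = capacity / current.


t = capacity / current = 47.02 / 74.99 = 0.6270 hr

0.6270 hr


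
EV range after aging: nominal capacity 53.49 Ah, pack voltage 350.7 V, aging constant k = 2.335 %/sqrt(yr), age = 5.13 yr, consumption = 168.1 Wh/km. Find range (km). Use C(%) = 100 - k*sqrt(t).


Step 1: capacity retention = 100 - 2.335 * sqrt(5.13) = 100 - 2.335 * 2.265 = 94.711%
Step 2: C_now = 53.49 * 94.711/100 = 50.661 Ah
Step 3: E_pack = V * C_now = 350.7 * 50.661 = 17767 Wh
Step 4: range = E_pack / consumption = 17767 / 168.1 = 105.7 km

105.7 km


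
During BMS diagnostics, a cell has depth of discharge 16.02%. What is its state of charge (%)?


SOC = 100 - DOD = 100 - 16.02 = 83.98%

83.98%


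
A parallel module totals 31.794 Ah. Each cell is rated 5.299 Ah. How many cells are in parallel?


n = C_total / C_cell = 31.794 / 5.299 = 6

6


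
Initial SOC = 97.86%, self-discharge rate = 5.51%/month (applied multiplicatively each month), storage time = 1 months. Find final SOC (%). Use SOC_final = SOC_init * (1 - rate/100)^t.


Monthly retention factor = 1 - 5.51/100 = 0.9449
Over 1 months: factor^1 = 0.9449
SOC_final = 97.86 * 0.9449 = 92.47%

92.47%


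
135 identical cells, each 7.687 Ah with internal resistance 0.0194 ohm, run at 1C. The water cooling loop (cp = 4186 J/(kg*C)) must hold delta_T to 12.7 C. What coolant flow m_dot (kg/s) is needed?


Step 1: I = 1 * 7.687 = 7.687 A
Step 2: Q_cell = I^2 * R = 7.687^2 * 0.0194 = 1.1463 W
Step 3: Q_total = 135 * 1.1463 = 154.75 W
Step 4: m_dot = Q_total / (cp * dT) = 154.75 / (4186 * 12.7) = 0.002911 kg/s

0.002911 kg/s


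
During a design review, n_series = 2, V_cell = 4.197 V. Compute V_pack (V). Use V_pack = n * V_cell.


With 2 cells in series at 4.197 V each, V_pack = 8.394 V

8.394 V


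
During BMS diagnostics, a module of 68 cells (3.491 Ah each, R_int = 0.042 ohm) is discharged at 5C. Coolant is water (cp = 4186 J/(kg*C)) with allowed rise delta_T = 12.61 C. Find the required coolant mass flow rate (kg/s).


Step 1: I = 5 * 3.491 = 17.455 A
Step 2: Q_cell = I^2 * R = 17.455^2 * 0.042 = 12.796 W
Step 3: Q_total = 68 * 12.796 = 870.13 W
Step 4: m_dot = Q_total / (cp * dT) = 870.13 / (4186 * 12.61) = 0.01648 kg/s

0.01648 kg/s


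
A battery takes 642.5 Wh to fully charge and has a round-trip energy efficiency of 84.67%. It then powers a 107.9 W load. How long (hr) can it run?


Step 1: E_discharge = eta/100 * E_charge = 84.67/100 * 642.5 = 544 Wh
Step 2: t = E_discharge / P = 544 / 107.9 = 5.042 hr

5.042 hr


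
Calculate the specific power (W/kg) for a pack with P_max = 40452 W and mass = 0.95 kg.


Specific power = 40452 W / 0.95 kg = 42580 W/kg

42580 W/kg


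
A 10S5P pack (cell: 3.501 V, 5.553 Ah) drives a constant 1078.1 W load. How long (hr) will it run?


Step 1: E_pack = Ns * V_cell * Np * C_cell = 10 * 3.501 * 5 * 5.553 = 972.05 Wh
Step 2: t = E_pack / P = 972.05 / 1078.1 = 0.9016 hr

0.9016 hr


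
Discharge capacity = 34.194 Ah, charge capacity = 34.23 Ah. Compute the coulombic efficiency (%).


Coulombic efficiency = 34.194/34.23 * 100% = 99.89%

99.89%


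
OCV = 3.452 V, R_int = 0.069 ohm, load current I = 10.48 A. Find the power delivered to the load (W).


Step 1: V_terminal = OCV - I*R = 3.452 - 10.48 * 0.069 = 2.7289 V
Step 2: P_out = V_terminal * I = 2.7289 * 10.48 = 28.60 W

28.60 W


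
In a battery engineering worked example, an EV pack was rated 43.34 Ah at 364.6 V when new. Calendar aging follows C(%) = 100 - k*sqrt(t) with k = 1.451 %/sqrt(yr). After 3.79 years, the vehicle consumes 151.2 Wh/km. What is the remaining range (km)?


Step 1: capacity retention = 100 - 1.451 * sqrt(3.79) = 100 - 1.451 * 1.9468 = 97.175%
Step 2: C_now = 43.34 * 97.175/100 = 42.116 Ah
Step 3: E_pack = V * C_now = 364.6 * 42.116 = 15355 Wh
Step 4: range = E_pack / consumption = 15355 / 151.2 = 101.6 km

101.6 km


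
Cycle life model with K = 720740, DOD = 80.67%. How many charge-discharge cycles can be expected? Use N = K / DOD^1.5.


Step 1: DOD^1.5 = 80.67^1.5 = 724.55
Step 2: N = 720740 / 724.55 = 994.7 cycles

994.7 cycles


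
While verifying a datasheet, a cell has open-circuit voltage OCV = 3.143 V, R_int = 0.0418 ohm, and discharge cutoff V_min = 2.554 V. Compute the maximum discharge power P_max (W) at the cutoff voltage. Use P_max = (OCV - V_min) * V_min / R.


P_max = (OCV - V_min) * V_min / R = (3.143 - 2.554) * 2.554 / 0.0418 = 0.589 * 2.554 / 0.0418 = 35.99 W

35.99 W


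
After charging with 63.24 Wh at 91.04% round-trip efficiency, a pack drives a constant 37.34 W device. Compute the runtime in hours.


Step 1: E_discharge = eta/100 * E_charge = 91.04/100 * 63.24 = 57.574 Wh
Step 2: t = E_discharge / P = 57.574 / 37.34 = 1.542 hr

1.542 hr


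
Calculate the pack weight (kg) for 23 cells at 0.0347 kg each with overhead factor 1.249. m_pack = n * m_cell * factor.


Cell mass sum = 23 * 0.0347 = 0.7981 kg
With overhead 1.249: m_pack = 0.7981 * 1.249 = 0.9968 kg

0.9968 kg


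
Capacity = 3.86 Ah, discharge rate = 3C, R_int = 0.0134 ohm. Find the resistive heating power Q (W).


Step 1: I = C_rate * capacity = 3 * 3.86 = 11.58 A
Step 2: Q = I^2 * R = 11.58^2 * 0.0134 = 134.1 * 0.0134 = 1.797 W

1.797 W


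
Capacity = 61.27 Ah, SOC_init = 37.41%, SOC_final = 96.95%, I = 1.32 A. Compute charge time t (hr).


Step 1: dSOC = 96.95% - 37.41% = 59.54%
Step 2: delta_Ah = 61.27 * 59.54 / 100 = 36.48 Ah
Step 3: t = 36.48 / 1.32 = 27.64 hr

27.64 hr


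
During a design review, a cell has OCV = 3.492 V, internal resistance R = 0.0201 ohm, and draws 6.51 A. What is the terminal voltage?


IR drop = 6.51 * 0.0201 = 0.13085 V
V = 3.492 - 0.13085 = 3.361 V

3.361 V


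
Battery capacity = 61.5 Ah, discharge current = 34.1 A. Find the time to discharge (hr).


t = capacity / current = 61.5 / 34.1 = 1.804 hr

1.804 hr


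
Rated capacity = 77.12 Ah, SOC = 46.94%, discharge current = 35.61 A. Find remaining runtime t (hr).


Step 1: remaining = SOC/100 * C_total = 46.94/100 * 77.12 = 36.2 Ah
Step 2: t = remaining / I = 36.2 / 35.61 = 1.017 hr

1.017 hr


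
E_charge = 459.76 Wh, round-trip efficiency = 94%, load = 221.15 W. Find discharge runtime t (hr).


Step 1: E_discharge = eta/100 * E_charge = 94/100 * 459.76 = 432.17 Wh
Step 2: t = E_discharge / P = 432.17 / 221.15 = 1.954 hr

1.954 hr


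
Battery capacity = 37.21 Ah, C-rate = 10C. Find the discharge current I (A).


At 10C: I = 10 * 37.21 Ah = 372.1 A

372.1 A


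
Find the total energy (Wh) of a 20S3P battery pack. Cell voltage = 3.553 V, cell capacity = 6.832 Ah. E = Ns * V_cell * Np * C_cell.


V_pack = 20 * 3.553 = 71.06 V
C_pack = 3 * 6.832 = 20.496 Ah
E = V_pack * C_pack = 71.06 * 20.496 = 1456 Wh

1456 Wh


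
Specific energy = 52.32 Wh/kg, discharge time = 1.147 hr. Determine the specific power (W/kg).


P_specific = E / t = 52.32 / 1.147 = 45.61 W/kg

45.61 W/kg


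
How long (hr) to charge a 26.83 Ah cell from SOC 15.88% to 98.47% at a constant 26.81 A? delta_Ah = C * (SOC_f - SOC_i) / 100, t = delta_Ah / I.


Step 1: dSOC = 98.47% - 15.88% = 82.59%
Step 2: delta_Ah = 26.83 * 82.59 / 100 = 22.159 Ah
Step 3: t = 22.159 / 26.81 = 0.8265 hr

0.8265 hr


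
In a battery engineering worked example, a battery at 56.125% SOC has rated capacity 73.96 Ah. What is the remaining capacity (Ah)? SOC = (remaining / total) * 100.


remaining = SOC / 100 * total = 56.125 / 100 * 73.96 = 41.51 Ah

41.51 Ah


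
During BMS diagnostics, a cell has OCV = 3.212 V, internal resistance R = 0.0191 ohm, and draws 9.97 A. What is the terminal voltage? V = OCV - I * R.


IR drop = 9.97 * 0.0191 = 0.19043 V
V = 3.212 - 0.19043 = 3.022 V

3.022 V


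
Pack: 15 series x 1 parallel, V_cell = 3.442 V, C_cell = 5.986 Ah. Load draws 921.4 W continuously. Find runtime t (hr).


Step 1: E_pack = Ns * V_cell * Np * C_cell = 15 * 3.442 * 1 * 5.986 = 309.06 Wh
Step 2: t = E_pack / P = 309.06 / 921.4 = 0.3354 hr

0.3354 hr


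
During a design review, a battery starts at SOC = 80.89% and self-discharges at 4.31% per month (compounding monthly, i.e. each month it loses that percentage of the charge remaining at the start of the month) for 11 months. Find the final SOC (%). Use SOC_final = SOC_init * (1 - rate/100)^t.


Monthly retention factor = 1 - 4.31/100 = 0.9569
Over 11 months: factor^11 = 0.61593
SOC_final = 80.89 * 0.61593 = 49.82%

49.82%


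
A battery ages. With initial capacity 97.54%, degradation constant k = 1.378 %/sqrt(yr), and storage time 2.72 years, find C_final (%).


Step 1: sqrt(2.72 yr) = 1.6492
Step 2: drop = 1.378 * 1.6492 = 2.2726
Step 3: C_final = 97.54 - 2.2726 = 95.27%

95.27%


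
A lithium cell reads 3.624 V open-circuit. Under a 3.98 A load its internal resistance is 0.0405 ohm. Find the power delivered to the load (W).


Step 1: V_terminal = OCV - I*R = 3.624 - 3.98 * 0.0405 = 3.4628 V
Step 2: P_out = V_terminal * I = 3.4628 * 3.98 = 13.78 W

13.78 W


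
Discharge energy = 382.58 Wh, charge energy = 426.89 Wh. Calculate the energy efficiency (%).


Round-trip efficiency = 382.58/426.89 * 100% = 89.62%

89.62%


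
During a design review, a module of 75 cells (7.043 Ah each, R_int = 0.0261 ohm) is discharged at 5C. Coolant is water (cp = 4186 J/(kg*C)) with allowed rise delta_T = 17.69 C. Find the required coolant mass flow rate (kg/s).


Step 1: I = 5 * 7.043 = 35.215 A
Step 2: Q_cell = I^2 * R = 35.215^2 * 0.0261 = 32.367 W
Step 3: Q_total = 75 * 32.367 = 2427.5 W
Step 4: m_dot = Q_total / (cp * dT) = 2427.5 / (4186 * 17.69) = 0.03278 kg/s

0.03278 kg/s


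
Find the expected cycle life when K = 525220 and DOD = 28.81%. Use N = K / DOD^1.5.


DOD^1.5 = 154.64
N = K / DOD^1.5 = 525220 / 154.64 = 3396

3396 cycles


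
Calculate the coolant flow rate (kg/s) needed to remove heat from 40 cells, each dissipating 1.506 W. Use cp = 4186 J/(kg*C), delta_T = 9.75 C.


Q_total = 40 * 1.506 = 60.24 W
m_dot = Q_total / (cp * dT) = 60.24 / (4186 * 9.75) = 0.001476 kg/s

0.001476 kg/s


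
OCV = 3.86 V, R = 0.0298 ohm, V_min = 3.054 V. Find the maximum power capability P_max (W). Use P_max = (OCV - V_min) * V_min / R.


dV = OCV - V_min = 0.806 V (so I_max = dV / R)
P_max = dV * V_min / R = 0.806 * 3.054 / 0.0298 = 82.60 W

82.60 W


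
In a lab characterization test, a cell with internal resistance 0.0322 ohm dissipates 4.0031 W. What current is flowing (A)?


I = sqrt(Q / R) = sqrt(4.0031 / 0.0322) = sqrt(124.32) = 11.15 A

11.15 A


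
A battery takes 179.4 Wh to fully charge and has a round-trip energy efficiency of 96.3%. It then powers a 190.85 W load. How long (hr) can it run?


Step 1: E_discharge = eta/100 * E_charge = 96.3/100 * 179.4 = 172.76 Wh
Step 2: t = E_discharge / P = 172.76 / 190.85 = 0.9052 hr

0.9052 hr


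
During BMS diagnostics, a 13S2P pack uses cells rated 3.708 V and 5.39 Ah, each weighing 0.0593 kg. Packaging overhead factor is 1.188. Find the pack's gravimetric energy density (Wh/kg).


Step 1: V_pack = 13 * 3.708 = 48.204 V
Step 2: C_pack = 2 * 5.39 = 10.78 Ah
Step 3: E_pack = V_pack * C_pack = 48.204 * 10.78 = 519.64 Wh
Step 4: m_pack = 13 * 2 * 0.0593 * 1.188 = 1.8317 kg
Step 5: ED = E_pack / m_pack = 519.64 / 1.8317 = 283.7 Wh/kg

283.7 Wh/kg


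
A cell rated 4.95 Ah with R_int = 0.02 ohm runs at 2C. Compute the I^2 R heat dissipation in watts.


Step 1: I = C_rate * capacity = 2 * 4.95 = 9.9 A
Step 2: Q = I^2 * R = 9.9^2 * 0.02 = 98.01 * 0.02 = 1.960 W

1.960 W


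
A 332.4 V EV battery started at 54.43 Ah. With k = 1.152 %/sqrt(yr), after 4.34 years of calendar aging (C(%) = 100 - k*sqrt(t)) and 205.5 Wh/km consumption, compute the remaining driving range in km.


Step 1: capacity retention = 100 - 1.152 * sqrt(4.34) = 100 - 1.152 * 2.0833 = 97.6%
Step 2: C_now = 54.43 * 97.6/100 = 53.124 Ah
Step 3: E_pack = V * C_now = 332.4 * 53.124 = 17658 Wh
Step 4: range = E_pack / consumption = 17658 / 205.5 = 85.93 km

85.93 km


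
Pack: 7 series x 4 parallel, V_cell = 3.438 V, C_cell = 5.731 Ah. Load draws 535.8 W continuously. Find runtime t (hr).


Step 1: E_pack = Ns * V_cell * Np * C_cell = 7 * 3.438 * 4 * 5.731 = 551.69 Wh
Step 2: t = E_pack / P = 551.69 / 535.8 = 1.030 hr

1.030 hr


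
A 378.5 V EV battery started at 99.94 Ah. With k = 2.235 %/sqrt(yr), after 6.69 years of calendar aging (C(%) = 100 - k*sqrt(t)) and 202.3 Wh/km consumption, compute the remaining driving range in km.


Step 1: capacity retention = 100 - 2.235 * sqrt(6.69) = 100 - 2.235 * 2.5865 = 94.219%
Step 2: C_now = 99.94 * 94.219/100 = 94.162 Ah
Step 3: E_pack = V * C_now = 378.5 * 94.162 = 35640 Wh
Step 4: range = E_pack / consumption = 35640 / 202.3 = 176.2 km

176.2 km


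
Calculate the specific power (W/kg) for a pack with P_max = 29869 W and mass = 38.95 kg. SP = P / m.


SP = P / m = 29869 / 38.95 = 766.9 W/kg

766.9 W/kg


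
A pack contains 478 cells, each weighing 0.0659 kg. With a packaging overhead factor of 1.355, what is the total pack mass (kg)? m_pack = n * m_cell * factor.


m_pack = n * m_cell * overhead = 478 * 0.0659 * 1.355 = 42.68 kg

42.68 kg


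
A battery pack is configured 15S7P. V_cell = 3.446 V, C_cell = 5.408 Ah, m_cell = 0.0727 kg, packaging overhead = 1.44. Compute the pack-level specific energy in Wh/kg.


Step 1: V_pack = 15 * 3.446 = 51.69 V
Step 2: C_pack = 7 * 5.408 = 37.856 Ah
Step 3: E_pack = V_pack * C_pack = 51.69 * 37.856 = 1956.8 Wh
Step 4: m_pack = 15 * 7 * 0.0727 * 1.44 = 10.992 kg
Step 5: ED = E_pack / m_pack = 1956.8 / 10.992 = 178.0 Wh/kg

178.0 Wh/kg


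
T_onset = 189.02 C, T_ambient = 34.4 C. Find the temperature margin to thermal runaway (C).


margin = T_onset - T_ambient = 189.02 - 34.4 = 154.62 C

154.62 C


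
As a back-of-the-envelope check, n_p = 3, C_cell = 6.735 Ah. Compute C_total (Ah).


Parallel capacities add: 3 * 6.735 Ah = 20.205 Ah

20.205 Ah
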